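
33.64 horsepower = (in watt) 2.509e+04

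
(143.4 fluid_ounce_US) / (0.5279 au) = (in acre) 1.327e-17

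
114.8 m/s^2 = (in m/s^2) 114.8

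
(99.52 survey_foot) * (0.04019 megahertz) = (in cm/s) 1.219e+08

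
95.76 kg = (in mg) 9.576e+07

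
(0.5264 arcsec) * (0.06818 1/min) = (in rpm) 2.769e-08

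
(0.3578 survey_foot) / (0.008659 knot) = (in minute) 0.408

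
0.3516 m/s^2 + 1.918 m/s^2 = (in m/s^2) 2.27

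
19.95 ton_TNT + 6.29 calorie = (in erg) 8.347e+17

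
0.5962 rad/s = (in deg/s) 34.16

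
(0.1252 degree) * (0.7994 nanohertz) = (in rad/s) 1.747e-12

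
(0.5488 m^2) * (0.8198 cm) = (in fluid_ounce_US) 152.1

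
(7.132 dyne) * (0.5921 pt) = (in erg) 0.149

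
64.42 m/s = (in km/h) 231.9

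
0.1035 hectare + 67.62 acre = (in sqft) 2.957e+06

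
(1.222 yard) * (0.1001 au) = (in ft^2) 1.801e+11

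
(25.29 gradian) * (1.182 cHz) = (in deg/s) 0.269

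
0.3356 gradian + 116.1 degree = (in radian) 2.032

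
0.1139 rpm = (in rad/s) 0.01193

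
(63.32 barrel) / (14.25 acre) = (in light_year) 1.845e-20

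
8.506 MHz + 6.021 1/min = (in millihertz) 8.506e+09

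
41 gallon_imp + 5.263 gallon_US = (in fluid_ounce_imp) 7261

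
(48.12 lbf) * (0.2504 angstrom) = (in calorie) 1.281e-09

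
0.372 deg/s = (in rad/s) 0.006493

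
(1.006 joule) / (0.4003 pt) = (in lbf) 1601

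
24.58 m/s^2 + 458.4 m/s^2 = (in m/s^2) 483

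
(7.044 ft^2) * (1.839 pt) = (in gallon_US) 0.1122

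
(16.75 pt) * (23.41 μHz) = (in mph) 3.094e-07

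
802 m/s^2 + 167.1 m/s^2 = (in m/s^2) 969.1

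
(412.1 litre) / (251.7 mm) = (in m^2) 1.637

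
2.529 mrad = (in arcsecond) 521.6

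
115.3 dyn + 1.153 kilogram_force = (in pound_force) 2.542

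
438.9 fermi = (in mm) 4.389e-10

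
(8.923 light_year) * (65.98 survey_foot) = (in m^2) 1.698e+18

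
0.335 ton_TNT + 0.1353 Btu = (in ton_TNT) 0.335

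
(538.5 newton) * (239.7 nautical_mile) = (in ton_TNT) 0.05714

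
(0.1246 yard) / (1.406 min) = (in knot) 0.002625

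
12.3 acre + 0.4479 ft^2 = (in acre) 12.3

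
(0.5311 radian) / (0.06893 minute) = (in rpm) 1.226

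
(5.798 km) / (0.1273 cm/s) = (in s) 4.555e+06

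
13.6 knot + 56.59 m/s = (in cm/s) 6359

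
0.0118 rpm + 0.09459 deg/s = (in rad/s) 0.002887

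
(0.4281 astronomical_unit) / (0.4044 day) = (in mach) 5383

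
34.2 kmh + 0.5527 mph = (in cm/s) 974.7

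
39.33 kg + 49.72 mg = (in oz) 1387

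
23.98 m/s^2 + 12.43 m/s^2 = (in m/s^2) 36.41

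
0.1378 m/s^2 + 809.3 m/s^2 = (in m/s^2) 809.4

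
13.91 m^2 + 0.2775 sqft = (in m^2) 13.94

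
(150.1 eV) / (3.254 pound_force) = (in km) 1.661e-21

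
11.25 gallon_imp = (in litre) 51.14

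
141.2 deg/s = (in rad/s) 2.464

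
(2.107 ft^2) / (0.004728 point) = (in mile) 72.92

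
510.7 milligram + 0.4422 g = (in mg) 952.9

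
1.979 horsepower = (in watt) 1476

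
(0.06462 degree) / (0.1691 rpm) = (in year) 2.02e-09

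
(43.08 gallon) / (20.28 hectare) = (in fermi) 8.041e+08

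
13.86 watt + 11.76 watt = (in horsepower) 0.03436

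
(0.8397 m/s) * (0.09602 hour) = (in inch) 1.143e+04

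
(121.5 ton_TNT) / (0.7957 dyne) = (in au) 4.271e+05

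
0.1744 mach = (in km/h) 213.8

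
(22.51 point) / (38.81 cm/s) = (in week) 3.383e-08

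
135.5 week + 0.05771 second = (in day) 948.5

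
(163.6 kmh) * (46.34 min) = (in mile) 78.51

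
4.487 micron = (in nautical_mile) 2.423e-09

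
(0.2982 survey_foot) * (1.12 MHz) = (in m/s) 1.018e+05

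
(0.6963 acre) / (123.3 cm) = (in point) 6.478e+06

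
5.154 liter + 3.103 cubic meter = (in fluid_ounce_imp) 1.094e+05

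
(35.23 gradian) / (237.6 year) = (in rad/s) 7.385e-11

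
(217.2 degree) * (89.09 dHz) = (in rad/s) 33.77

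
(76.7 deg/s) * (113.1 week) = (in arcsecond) 1.889e+13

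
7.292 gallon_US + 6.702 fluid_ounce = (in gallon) 7.344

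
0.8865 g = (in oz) 0.03127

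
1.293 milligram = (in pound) 2.851e-06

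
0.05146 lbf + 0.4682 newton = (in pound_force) 0.1567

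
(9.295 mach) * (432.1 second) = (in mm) 1.368e+09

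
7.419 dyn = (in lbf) 1.668e-05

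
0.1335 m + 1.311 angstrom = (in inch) 5.256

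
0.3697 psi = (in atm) 0.02516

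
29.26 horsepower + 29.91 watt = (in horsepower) 29.3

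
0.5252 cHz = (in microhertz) 5252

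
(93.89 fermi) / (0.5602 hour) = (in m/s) 4.656e-17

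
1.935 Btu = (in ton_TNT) 4.879e-07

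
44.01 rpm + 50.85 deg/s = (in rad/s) 5.496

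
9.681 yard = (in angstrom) 8.852e+10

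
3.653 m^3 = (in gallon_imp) 803.5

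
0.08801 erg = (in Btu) 8.342e-12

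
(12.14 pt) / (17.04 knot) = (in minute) 8.143e-06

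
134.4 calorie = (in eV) 3.51e+21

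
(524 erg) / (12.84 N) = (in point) 0.01157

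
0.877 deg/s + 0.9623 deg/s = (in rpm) 0.3066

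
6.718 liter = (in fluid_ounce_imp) 236.4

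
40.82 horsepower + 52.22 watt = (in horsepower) 40.89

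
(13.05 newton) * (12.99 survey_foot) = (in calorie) 12.35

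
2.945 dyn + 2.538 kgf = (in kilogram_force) 2.538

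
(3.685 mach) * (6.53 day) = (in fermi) 7.079e+23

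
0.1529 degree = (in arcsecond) 550.4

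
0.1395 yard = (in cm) 12.76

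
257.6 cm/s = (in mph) 5.762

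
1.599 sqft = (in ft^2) 1.599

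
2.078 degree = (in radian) 0.03627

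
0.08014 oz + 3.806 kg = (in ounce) 134.3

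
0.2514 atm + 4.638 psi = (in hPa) 574.5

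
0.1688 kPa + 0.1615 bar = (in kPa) 16.32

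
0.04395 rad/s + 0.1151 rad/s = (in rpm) 1.519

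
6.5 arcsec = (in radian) 3.151e-05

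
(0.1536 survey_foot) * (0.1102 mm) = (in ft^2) 5.553e-05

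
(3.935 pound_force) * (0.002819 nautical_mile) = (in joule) 91.38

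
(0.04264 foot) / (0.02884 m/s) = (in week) 7.451e-07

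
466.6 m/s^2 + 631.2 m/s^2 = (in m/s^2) 1098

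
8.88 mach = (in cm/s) 3.024e+05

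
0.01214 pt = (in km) 4.283e-09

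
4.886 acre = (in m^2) 1.977e+04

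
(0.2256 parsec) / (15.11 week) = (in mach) 2.237e+06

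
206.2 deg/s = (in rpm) 34.37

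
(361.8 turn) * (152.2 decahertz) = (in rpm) 3.304e+07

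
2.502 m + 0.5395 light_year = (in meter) 5.104e+15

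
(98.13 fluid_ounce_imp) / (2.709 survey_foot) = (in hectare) 3.377e-07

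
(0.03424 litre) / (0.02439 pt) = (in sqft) 42.83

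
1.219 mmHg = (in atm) 0.001604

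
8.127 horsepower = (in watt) 6060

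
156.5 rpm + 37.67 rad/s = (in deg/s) 3097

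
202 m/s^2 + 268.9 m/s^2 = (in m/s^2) 470.9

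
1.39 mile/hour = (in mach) 0.001825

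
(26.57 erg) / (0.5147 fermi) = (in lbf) 1.161e+09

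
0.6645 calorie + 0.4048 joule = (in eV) 1.988e+19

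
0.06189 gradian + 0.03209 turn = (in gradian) 12.9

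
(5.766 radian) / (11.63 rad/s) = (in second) 0.4958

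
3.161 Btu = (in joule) 3335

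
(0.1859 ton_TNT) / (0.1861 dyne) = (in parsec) 0.01354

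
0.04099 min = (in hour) 0.0006832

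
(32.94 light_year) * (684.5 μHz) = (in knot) 4.147e+14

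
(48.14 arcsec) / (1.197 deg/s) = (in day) 1.293e-07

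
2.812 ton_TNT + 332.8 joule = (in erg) 1.177e+17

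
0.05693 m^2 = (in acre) 1.407e-05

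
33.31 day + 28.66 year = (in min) 1.511e+07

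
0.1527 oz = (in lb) 0.009544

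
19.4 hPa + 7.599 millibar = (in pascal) 2700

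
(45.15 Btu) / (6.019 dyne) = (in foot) 2.597e+09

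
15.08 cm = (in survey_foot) 0.4947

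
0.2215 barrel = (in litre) 35.22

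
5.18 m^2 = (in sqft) 55.76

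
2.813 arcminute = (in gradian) 0.05209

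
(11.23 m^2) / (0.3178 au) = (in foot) 7.75e-10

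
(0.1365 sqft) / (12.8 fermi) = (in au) 6.623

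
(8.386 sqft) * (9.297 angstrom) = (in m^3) 7.243e-10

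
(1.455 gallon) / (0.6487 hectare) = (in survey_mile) 5.276e-10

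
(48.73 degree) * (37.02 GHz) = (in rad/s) 3.149e+10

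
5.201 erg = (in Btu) 4.93e-10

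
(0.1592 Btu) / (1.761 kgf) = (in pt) 2.757e+04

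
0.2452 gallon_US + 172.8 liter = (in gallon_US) 45.89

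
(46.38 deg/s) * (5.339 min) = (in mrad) 2.593e+05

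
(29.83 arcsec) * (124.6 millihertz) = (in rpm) 0.0001721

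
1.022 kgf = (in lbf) 2.253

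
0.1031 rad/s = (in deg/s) 5.907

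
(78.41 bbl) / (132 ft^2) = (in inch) 40.02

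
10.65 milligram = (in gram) 0.01065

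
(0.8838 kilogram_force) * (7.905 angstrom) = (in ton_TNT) 1.638e-18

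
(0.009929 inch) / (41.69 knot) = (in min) 1.96e-07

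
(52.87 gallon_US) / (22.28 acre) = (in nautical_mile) 1.199e-09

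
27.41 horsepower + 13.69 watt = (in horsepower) 27.43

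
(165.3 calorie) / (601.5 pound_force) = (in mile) 0.0001606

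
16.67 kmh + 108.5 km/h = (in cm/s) 3477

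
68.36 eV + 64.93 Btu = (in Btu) 64.93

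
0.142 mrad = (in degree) 0.008136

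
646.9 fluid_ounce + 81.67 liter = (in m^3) 0.1008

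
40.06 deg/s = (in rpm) 6.677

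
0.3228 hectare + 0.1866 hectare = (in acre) 1.259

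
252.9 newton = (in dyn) 2.529e+07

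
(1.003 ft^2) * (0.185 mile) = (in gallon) 7329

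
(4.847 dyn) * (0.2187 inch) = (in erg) 2.692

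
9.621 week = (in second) 5.819e+06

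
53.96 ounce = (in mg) 1.53e+06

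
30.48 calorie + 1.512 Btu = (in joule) 1723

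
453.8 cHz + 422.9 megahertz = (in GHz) 0.4229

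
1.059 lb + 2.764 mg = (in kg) 0.4804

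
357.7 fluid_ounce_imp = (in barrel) 0.06393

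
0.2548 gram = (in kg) 0.0002548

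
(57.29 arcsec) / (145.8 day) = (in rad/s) 2.205e-11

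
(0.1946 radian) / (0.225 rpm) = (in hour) 0.002294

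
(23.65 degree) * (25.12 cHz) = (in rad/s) 0.1037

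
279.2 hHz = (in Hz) 2.792e+04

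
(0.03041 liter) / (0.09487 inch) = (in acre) 3.118e-06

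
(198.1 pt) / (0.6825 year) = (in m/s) 3.247e-09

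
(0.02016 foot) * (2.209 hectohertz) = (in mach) 0.003986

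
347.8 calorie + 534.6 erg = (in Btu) 1.379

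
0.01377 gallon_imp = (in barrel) 0.0003937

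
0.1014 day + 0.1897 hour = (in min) 157.4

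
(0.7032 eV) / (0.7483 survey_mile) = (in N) 9.355e-23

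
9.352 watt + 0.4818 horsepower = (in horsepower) 0.4943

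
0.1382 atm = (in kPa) 14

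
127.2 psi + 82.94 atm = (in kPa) 9281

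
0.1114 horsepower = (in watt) 83.07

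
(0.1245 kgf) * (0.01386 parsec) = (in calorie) 1.248e+14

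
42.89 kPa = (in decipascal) 4.289e+05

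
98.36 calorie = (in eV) 2.569e+21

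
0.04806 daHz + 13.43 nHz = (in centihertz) 48.06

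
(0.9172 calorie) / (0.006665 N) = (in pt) 1.632e+06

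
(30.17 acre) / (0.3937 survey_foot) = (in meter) 1.017e+06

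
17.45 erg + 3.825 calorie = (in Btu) 0.01517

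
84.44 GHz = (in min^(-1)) 5.066e+12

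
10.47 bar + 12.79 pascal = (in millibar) 1.047e+04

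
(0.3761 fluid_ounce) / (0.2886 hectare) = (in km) 3.854e-12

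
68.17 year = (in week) 3555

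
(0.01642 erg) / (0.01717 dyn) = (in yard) 0.01046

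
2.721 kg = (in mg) 2.721e+06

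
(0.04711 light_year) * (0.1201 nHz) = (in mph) 1.197e+05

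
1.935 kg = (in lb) 4.266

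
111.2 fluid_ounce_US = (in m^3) 0.003289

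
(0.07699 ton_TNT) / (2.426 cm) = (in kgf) 1.354e+09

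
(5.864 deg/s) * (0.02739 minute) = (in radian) 0.1682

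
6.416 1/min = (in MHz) 1.069e-07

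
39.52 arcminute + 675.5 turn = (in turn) 675.5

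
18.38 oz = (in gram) 521.1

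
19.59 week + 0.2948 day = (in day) 137.4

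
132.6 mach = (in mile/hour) 1.01e+05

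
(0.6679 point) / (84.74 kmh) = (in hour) 2.781e-09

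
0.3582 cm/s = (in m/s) 0.003582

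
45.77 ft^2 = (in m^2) 4.252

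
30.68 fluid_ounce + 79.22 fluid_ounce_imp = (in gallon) 0.8343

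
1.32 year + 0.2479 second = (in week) 68.83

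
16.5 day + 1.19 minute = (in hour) 396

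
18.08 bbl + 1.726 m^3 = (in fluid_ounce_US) 1.556e+05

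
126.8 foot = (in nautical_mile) 0.02087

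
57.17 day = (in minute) 8.232e+04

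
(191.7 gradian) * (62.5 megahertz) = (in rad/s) 1.882e+08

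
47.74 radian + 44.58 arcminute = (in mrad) 4.775e+04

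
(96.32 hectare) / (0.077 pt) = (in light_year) 3.748e-06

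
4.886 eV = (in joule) 7.828e-19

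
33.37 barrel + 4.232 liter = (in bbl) 33.4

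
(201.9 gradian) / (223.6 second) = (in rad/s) 0.01418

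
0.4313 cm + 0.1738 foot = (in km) 5.729e-05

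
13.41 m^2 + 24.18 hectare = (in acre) 59.75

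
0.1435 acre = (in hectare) 0.05807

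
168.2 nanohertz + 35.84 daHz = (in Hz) 358.4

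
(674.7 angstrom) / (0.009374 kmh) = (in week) 4.284e-11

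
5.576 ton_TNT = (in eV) 1.456e+29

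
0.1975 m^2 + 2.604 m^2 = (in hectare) 0.0002802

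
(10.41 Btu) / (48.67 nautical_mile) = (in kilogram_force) 0.01243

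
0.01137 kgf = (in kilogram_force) 0.01137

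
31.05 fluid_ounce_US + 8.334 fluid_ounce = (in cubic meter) 0.001165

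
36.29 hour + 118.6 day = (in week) 17.16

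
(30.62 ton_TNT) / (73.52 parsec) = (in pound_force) 1.27e-08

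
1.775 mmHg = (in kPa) 0.2366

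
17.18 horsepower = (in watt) 1.281e+04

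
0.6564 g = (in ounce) 0.02315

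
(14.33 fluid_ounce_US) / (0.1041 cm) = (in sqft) 4.382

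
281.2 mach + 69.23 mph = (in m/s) 9.578e+04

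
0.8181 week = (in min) 8246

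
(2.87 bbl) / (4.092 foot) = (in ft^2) 3.938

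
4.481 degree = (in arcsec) 1.613e+04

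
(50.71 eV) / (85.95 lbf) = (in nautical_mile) 1.147e-23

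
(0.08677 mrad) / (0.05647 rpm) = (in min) 0.0002446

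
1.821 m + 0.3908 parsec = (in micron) 1.206e+22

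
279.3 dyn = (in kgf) 0.0002848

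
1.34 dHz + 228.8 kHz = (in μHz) 2.288e+11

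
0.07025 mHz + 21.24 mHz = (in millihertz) 21.31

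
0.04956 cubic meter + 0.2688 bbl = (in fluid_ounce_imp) 3248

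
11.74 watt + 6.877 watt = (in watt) 18.62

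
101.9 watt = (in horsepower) 0.1367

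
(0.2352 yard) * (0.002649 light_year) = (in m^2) 5.39e+12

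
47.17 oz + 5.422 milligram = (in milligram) 1.337e+06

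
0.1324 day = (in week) 0.01891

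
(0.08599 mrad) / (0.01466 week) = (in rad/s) 9.698e-09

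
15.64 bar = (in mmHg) 1.173e+04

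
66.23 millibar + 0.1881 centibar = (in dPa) 6.811e+04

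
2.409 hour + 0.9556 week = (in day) 6.79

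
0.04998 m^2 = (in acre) 1.235e-05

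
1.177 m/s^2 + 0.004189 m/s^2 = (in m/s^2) 1.181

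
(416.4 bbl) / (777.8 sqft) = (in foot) 3.006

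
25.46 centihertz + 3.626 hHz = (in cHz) 3.629e+04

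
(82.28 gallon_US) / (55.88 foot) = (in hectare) 1.829e-06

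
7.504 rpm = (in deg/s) 45.02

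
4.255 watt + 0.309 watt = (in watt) 4.564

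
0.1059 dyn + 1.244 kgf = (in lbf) 2.743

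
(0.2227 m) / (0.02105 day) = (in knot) 0.000238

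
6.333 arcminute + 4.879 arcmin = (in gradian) 0.2076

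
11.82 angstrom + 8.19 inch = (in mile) 0.0001293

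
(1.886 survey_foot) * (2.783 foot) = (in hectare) 4.876e-05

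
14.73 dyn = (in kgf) 1.502e-05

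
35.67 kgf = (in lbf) 78.64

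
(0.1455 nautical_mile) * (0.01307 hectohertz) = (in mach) 1.034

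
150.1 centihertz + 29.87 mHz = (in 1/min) 91.85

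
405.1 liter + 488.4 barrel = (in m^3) 78.05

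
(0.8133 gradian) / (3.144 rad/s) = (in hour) 1.129e-06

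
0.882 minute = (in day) 0.0006125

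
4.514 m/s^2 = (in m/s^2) 4.514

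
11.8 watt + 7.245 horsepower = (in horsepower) 7.261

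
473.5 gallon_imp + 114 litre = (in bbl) 14.26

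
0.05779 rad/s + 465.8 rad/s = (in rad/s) 465.9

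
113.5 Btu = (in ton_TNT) 2.862e-05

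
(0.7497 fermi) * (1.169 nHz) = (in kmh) 3.155e-24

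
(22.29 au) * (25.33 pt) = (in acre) 7.363e+06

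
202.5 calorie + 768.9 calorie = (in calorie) 971.4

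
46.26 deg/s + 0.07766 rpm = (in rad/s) 0.8155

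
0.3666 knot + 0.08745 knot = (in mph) 0.5225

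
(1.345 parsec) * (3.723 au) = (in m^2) 2.311e+28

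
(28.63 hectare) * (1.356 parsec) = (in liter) 1.198e+25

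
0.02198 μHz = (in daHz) 2.198e-09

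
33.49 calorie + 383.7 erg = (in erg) 1.401e+09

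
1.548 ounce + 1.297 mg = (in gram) 43.89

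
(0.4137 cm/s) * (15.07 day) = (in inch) 2.121e+05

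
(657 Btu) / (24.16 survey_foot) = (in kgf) 9599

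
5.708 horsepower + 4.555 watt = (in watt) 4261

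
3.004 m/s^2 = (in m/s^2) 3.004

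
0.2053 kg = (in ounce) 7.242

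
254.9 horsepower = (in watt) 1.901e+05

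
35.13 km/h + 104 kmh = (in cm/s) 3865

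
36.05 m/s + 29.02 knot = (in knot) 99.1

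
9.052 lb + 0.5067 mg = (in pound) 9.052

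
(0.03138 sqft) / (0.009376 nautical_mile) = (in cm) 0.01679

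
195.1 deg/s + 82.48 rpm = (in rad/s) 12.04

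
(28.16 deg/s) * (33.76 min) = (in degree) 5.704e+04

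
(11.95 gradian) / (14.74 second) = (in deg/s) 0.7296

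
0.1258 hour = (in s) 452.9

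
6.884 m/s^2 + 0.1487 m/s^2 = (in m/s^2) 7.033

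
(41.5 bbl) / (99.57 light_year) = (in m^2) 7.004e-18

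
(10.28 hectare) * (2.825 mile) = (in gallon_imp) 1.028e+11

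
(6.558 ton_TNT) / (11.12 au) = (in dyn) 1649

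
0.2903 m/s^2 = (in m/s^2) 0.2903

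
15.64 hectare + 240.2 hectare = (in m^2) 2.558e+06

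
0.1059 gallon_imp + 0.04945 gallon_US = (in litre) 0.6686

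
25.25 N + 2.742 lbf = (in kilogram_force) 3.819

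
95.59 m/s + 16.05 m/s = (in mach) 0.3279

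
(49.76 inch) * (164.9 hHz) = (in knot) 4.051e+04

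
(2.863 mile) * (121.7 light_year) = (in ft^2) 5.71e+22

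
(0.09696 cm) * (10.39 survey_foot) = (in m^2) 0.003071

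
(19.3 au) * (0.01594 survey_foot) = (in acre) 3.466e+06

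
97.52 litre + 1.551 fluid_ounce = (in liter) 97.57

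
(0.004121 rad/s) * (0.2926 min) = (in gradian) 4.606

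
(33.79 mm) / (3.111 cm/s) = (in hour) 0.0003017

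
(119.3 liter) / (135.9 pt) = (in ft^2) 26.78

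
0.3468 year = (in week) 18.08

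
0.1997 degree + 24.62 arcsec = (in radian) 0.003605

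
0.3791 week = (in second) 2.293e+05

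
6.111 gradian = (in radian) 0.09599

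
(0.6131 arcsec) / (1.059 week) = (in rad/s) 4.641e-12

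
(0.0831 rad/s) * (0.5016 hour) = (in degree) 8598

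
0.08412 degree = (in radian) 0.001468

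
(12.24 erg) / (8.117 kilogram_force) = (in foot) 5.045e-08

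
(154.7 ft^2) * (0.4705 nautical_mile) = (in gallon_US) 3.308e+06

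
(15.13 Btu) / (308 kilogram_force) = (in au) 3.533e-11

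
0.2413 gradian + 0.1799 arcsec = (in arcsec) 782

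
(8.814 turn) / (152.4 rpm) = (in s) 3.47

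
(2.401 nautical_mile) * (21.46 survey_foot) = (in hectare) 2.909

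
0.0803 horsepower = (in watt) 59.88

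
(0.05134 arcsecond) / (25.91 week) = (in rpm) 1.517e-13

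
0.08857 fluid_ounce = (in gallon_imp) 0.0005762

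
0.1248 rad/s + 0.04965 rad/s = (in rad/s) 0.1744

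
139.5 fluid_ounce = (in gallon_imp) 0.9075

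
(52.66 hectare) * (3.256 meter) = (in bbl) 1.078e+07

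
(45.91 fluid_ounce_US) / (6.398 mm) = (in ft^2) 2.284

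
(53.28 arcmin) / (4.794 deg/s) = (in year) 5.874e-09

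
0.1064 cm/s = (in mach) 3.125e-06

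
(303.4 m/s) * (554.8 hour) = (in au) 0.004051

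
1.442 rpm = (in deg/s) 8.652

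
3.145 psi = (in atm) 0.214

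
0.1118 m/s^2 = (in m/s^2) 0.1118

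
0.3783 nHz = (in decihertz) 3.783e-09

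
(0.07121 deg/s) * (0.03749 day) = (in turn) 0.6407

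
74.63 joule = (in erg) 7.463e+08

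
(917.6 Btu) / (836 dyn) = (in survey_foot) 3.799e+08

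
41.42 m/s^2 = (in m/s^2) 41.42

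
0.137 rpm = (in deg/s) 0.822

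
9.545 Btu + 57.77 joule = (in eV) 6.322e+22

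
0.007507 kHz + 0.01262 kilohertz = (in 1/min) 1208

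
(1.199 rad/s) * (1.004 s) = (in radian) 1.204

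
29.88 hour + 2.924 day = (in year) 0.01142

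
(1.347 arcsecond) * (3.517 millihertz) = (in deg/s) 1.316e-06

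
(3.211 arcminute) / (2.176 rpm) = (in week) 6.777e-09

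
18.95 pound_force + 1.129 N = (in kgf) 8.711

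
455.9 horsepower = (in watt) 3.4e+05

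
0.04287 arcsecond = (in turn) 3.308e-08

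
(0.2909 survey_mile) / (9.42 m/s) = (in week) 8.217e-05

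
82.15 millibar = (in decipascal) 8.215e+04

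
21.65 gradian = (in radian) 0.3401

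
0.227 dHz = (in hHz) 0.000227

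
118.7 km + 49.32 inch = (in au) 7.935e-07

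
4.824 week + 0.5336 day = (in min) 4.939e+04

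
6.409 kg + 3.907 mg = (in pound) 14.13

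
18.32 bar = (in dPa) 1.832e+07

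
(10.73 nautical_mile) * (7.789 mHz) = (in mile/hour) 346.2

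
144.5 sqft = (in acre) 0.003317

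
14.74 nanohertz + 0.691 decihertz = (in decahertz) 0.00691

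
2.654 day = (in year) 0.007271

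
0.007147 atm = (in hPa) 7.242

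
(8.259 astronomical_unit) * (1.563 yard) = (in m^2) 1.766e+12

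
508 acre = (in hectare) 205.6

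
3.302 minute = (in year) 6.282e-06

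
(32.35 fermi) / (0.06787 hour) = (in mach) 3.888e-19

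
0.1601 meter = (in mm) 160.1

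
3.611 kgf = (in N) 35.41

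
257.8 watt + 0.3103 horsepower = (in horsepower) 0.656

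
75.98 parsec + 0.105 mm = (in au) 1.567e+07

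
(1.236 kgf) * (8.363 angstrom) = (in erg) 0.1014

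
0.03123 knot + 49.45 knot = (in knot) 49.48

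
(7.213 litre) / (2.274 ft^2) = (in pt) 96.78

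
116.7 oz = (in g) 3308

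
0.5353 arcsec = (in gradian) 0.0001652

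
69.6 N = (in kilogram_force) 7.097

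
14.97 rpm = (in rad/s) 1.568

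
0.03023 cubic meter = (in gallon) 7.986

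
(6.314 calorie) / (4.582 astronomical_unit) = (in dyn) 3.854e-06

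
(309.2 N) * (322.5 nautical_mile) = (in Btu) 1.75e+05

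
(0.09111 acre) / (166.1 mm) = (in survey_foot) 7283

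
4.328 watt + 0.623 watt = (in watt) 4.951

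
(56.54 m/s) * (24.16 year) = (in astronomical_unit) 0.288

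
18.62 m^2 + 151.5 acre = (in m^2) 6.131e+05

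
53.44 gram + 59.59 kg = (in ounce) 2104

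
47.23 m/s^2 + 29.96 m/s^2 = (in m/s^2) 77.19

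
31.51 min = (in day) 0.02188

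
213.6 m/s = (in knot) 415.2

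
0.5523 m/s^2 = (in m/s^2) 0.5523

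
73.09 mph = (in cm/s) 3267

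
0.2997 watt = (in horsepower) 0.0004019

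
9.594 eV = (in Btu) 1.457e-21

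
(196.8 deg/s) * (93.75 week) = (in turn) 3.1e+07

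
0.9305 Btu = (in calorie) 234.6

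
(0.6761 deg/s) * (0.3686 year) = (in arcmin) 4.715e+08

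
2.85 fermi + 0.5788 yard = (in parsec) 1.715e-17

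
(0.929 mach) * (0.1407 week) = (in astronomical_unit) 0.0001799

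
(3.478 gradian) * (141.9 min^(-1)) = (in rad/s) 0.1292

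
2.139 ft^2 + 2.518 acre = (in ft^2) 1.097e+05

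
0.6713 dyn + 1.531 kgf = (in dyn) 1.501e+06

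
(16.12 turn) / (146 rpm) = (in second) 6.625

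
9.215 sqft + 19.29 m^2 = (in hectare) 0.002015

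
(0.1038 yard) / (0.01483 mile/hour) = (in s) 14.32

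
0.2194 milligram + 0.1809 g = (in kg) 0.0001811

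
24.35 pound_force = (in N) 108.3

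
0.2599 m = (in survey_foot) 0.8527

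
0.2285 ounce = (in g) 6.478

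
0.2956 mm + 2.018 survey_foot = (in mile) 0.0003824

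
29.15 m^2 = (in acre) 0.007203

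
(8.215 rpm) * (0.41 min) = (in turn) 3.368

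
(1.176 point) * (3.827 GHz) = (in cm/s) 1.588e+08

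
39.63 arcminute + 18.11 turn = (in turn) 18.11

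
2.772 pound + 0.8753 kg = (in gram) 2133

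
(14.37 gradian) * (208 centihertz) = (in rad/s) 0.4695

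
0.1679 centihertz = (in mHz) 1.679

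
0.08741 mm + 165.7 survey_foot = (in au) 3.376e-10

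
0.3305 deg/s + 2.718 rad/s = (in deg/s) 156.1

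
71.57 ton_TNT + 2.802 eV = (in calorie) 7.157e+10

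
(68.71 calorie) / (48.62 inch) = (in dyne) 2.328e+07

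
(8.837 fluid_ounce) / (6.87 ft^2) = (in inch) 0.01612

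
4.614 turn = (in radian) 28.99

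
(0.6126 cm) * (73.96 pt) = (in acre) 3.95e-08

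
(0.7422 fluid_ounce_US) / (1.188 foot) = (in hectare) 6.062e-09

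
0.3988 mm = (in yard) 0.0004361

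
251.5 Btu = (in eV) 1.656e+24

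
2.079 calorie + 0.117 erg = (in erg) 8.699e+07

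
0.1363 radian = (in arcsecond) 2.811e+04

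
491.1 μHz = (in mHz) 0.4911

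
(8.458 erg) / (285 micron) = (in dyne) 296.8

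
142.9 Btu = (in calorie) 3.603e+04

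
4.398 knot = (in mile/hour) 5.061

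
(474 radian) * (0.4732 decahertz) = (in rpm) 2.142e+04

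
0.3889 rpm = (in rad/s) 0.04073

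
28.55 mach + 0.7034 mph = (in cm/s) 9.722e+05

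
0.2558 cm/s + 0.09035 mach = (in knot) 59.81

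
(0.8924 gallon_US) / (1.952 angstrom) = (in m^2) 1.731e+07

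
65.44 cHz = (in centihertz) 65.44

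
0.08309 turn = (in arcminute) 1795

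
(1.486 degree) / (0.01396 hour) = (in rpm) 0.004928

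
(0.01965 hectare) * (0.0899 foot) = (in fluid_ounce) 1.821e+05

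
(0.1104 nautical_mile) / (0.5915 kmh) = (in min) 20.74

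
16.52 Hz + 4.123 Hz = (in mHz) 2.064e+04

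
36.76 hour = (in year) 0.004196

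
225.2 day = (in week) 32.17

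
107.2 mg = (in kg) 0.0001072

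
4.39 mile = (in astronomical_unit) 4.723e-08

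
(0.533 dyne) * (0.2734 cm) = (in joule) 1.457e-08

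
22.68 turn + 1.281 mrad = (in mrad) 1.425e+05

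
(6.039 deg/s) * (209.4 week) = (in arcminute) 4.589e+10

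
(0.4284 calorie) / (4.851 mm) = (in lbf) 83.07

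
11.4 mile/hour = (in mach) 0.01497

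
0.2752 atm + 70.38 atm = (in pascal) 7.159e+06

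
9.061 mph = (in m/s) 4.051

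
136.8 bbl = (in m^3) 21.75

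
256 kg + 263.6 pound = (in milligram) 3.756e+08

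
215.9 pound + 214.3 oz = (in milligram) 1.04e+08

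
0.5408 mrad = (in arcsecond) 111.5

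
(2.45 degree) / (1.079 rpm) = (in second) 0.3784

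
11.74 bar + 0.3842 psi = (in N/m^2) 1.177e+06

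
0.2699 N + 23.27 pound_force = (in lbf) 23.33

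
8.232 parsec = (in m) 2.54e+17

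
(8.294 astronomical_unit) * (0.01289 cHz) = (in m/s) 1.599e+08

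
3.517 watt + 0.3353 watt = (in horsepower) 0.005166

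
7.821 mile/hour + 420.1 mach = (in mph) 3.2e+05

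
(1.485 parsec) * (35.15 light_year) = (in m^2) 1.524e+34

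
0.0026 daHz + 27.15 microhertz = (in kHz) 2.603e-05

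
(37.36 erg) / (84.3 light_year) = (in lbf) 1.053e-24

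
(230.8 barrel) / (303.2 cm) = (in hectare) 0.00121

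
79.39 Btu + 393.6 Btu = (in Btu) 473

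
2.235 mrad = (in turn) 0.0003557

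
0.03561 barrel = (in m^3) 0.005662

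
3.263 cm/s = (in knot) 0.06343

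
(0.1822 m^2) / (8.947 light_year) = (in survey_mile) 1.338e-21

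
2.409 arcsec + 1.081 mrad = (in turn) 0.0001739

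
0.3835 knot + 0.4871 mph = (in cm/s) 41.5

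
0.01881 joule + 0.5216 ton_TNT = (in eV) 1.362e+28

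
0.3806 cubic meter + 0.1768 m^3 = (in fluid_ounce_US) 1.885e+04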